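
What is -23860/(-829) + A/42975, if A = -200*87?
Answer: 13479452/475017 ≈ 28.377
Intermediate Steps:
A = -17400
-23860/(-829) + A/42975 = -23860/(-829) - 17400/42975 = -23860*(-1/829) - 17400*1/42975 = 23860/829 - 232/573 = 13479452/475017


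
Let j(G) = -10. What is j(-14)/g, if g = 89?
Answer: -10/89 ≈ -0.11236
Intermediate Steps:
j(-14)/g = -10/89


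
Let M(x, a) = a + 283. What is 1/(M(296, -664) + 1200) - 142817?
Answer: -116967122/819 ≈ -1.4282e+5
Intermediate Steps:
M(x, a) = 283 + a
1/(M(296, -664) + 1200) - 142817 = 1/((283 - 664) + 1200) - 142817 = 1/(-381 + 1200) - 142817 = 1/819 - 142817 = -116967122/819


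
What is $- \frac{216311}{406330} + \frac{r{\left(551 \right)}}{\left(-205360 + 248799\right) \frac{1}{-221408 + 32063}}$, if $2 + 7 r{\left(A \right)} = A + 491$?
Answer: $- \frac{80079790338703}{123553982090} \approx -648.14$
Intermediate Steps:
$r{\left(A \right)} = \frac{489}{7} + \frac{A}{7}$ ($r{\left(A \right)} = - \frac{2}{7} + \frac{A + 491}{7} = - \frac{2}{7} + \frac{491 + A}{7} = - \frac{2}{7} + \left(\frac{491}{7} + \frac{A}{7}\right) = \frac{489}{7} + \frac{A}{7}$)
$- \frac{216311}{406330} + \frac{r{\left(551 \right)}}{\left(-205360 + 248799\right) \frac{1}{-221408 + 32063}} = - \frac{216311}{406330} + \frac{\frac{489}{7} + \frac{1}{7} \cdot 551}{\left(-205360 + 248799\right) \frac{1}{-221408 + 32063}} = \left(-216311\right) \frac{1}{406330} + \frac{\frac{489}{7} + \frac{551}{7}}{43439 \frac{1}{-189345}} = - \frac{216311}{406330} + \frac{1040}{7 \cdot 43439 \left(- \frac{1}{189345}\right)} = - \frac{216311}{406330} + \frac{1040}{7 \left(- \frac{43439}{189345}\right)} = - \frac{216311}{406330} + \frac{1040}{7} \left(- \frac{189345}{43439}\right) = - \frac{216311}{406330} - \frac{196918800}{304073} = - \frac{80079790338703}{123553982090}$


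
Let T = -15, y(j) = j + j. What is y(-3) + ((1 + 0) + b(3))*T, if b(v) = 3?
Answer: -66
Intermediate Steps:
y(j) = 2*j
y(-3) + ((1 + 0) + b(3))*T = 2*(-3) + ((1 + 0) + 3)*(-15) = -6 + (1 + 3)*(-15) = -6 + 4*(-15) = -6 - 60 = -66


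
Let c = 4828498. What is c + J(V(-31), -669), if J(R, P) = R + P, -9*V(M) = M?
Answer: 43450492/9 ≈ 4.8278e+6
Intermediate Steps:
V(M) = -M/9
J(R, P) = P + R
c + J(V(-31), -669) = 4828498 + (-669 - ⅑*(-31)) = 4828498 + (-669 + 31/9) = 4828498 - 5990/9 = 43450492/9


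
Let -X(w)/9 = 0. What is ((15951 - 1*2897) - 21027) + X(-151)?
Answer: -7973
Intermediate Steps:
X(w) = 0 (X(w) = -9*0 = 0)
((15951 - 1*2897) - 21027) + X(-151) = ((15951 - 1*2897) - 21027) + 0 = ((15951 - 2897) - 21027) + 0 = (13054 - 21027) + 0 = -7973 + 0 = -7973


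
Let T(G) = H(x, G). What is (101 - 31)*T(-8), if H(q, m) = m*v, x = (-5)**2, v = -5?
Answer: 2800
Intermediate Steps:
x = 25
H(q, m) = -5*m (H(q, m) = m*(-5) = -5*m)
T(G) = -5*G
(101 - 31)*T(-8) = (101 - 31)*(-5*(-8)) = 70*40 = 2800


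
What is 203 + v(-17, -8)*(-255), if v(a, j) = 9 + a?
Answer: 2243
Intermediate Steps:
203 + v(-17, -8)*(-255) = 203 + (9 - 17)*(-255) = 203 - 8*(-255) = 203 + 2040 = 2243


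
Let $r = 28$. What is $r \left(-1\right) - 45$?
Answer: $-73$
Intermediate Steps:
$r \left(-1\right) - 45 = 28 \left(-1\right) - 45 = -28 - 45 = -73$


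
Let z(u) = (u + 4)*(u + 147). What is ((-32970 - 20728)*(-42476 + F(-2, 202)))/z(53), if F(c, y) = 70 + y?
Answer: 94427933/475 ≈ 1.9880e+5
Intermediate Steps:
z(u) = (4 + u)*(147 + u)
((-32970 - 20728)*(-42476 + F(-2, 202)))/z(53) = ((-32970 - 20728)*(-42476 + (70 + 202)))/(588 + 53**2 + 151*53) = (-53698*(-42476 + 272))/(588 + 2809 + 8003) = -53698*(-42204)/11400 = 2266270392*(1/11400) = 94427933/475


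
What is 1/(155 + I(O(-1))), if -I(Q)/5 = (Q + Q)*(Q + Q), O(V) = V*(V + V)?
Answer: 1/75 ≈ 0.013333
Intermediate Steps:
O(V) = 2*V² (O(V) = V*(2*V) = 2*V²)
I(Q) = -20*Q² (I(Q) = -5*(Q + Q)*(Q + Q) = -5*2*Q*2*Q = -20*Q²)
1/(155 + I(O(-1))) = 1/(155 - 20*(2*(-1)²)²) = 1/(155 - 20*(2*1)²) = 1/(155 - 20*2²) = 1/(155 - 20*4) = 1/(155 - 80) = 1/75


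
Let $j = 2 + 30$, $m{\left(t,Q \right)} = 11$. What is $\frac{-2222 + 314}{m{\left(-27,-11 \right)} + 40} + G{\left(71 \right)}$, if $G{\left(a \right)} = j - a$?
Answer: $- \frac{1299}{17} \approx -76.412$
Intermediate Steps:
$j = 32$
$G{\left(a \right)} = 32 - a$
$\frac{-2222 + 314}{m{\left(-27,-11 \right)} + 40} + G{\left(71 \right)} = \frac{-2222 + 314}{11 + 40} + \left(32 - 71\right) = - \frac{1908}{51} + \left(32 - 71\right) = \left(-1908\right) \frac{1}{51} - 39 = - \frac{636}{17} - 39 = - \frac{1299}{17}$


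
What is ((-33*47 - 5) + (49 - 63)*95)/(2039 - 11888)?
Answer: 962/3283 ≈ 0.29302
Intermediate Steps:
((-33*47 - 5) + (49 - 63)*95)/(2039 - 11888) = ((-1551 - 5) - 14*95)/(-9849) = (-1556 - 1330)*(-1/9849) = -2886*(-1/9849) = 962/3283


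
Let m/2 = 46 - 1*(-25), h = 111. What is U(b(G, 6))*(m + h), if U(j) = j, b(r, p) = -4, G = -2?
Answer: -1012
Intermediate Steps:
m = 142 (m = 2*(46 - 1*(-25)) = 2*(46 + 25) = 2*71 = 142)
U(b(G, 6))*(m + h) = -4*(142 + 111) = -4*253 = -1012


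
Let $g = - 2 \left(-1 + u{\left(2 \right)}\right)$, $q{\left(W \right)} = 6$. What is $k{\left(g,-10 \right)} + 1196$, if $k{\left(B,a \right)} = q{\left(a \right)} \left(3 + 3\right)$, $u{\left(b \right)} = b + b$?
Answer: $1232$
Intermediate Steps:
$u{\left(b \right)} = 2 b$
$g = -6$ ($g = - 2 \left(-1 + 2 \cdot 2\right) = - 2 \left(-1 + 4\right) = \left(-2\right) 3 = -6$)
$k{\left(B,a \right)} = 36$ ($k{\left(B,a \right)} = 6 \left(3 + 3\right) = 6 \cdot 6 = 36$)
$k{\left(g,-10 \right)} + 1196 = 36 + 1196 = 1232$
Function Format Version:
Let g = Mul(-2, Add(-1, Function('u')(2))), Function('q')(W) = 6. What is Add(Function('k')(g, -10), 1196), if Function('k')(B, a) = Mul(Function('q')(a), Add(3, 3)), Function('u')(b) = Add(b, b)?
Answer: 1232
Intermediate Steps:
Function('u')(b) = Mul(2, b)
g = -6 (g = Mul(-2, Add(-1, Mul(2, 2))) = Mul(-2, Add(-1, 4)) = Mul(-2, 3) = -6)
Function('k')(B, a) = 36 (Function('k')(B, a) = Mul(6, Add(3, 3)) = Mul(6, 6) = 36)
Add(Function('k')(g, -10), 1196) = Add(36, 1196) = 1232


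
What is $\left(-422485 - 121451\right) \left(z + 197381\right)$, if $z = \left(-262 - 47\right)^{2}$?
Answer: $-159298184832$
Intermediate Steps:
$z = 95481$ ($z = \left(-309\right)^{2} = 95481$)
$\left(-422485 - 121451\right) \left(z + 197381\right) = \left(-422485 - 121451\right) \left(95481 + 197381\right) = \left(-543936\right) 292862 = -159298184832$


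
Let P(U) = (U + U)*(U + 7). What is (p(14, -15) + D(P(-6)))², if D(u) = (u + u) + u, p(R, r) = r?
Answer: 2601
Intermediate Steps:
P(U) = 2*U*(7 + U) (P(U) = (2*U)*(7 + U) = 2*U*(7 + U))
D(u) = 3*u (D(u) = 2*u + u = 3*u)
(p(14, -15) + D(P(-6)))² = (-15 + 3*(2*(-6)*(7 - 6)))² = (-15 + 3*(2*(-6)*1))² = (-15 + 3*(-12))² = (-15 - 36)² = (-51)² = 2601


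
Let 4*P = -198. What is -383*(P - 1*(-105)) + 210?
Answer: -42093/2 ≈ -21047.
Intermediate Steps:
P = -99/2 (P = (1/4)*(-198) = -99/2 ≈ -49.500)
-383*(P - 1*(-105)) + 210 = -383*(-99/2 - 1*(-105)) + 210 = -383*(-99/2 + 105) + 210 = -383*111/2 + 210 = -42513/2 + 210 = -42093/2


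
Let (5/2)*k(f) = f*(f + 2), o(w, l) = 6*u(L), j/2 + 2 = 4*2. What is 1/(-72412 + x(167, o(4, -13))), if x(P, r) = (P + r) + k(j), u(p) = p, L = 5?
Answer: -5/360739 ≈ -1.3860e-5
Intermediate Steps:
j = 12 (j = -4 + 2*(4*2) = -4 + 2*8 = -4 + 16 = 12)
o(w, l) = 30 (o(w, l) = 6*5 = 30)
k(f) = 2*f*(2 + f)/5 (k(f) = 2*(f*(f + 2))/5 = 2*(f*(2 + f))/5 = 2*f*(2 + f)/5)
x(P, r) = 336/5 + P + r (x(P, r) = (P + r) + (2/5)*12*(2 + 12) = (P + r) + (2/5)*12*14 = (P + r) + 336/5 = 336/5 + P + r)
1/(-72412 + x(167, o(4, -13))) = 1/(-72412 + (336/5 + 167 + 30)) = 1/(-72412 + 1321/5) = 1/(-360739/5) = -5/360739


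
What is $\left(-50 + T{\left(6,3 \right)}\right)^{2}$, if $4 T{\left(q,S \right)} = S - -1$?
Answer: $2401$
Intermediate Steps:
$T{\left(q,S \right)} = \frac{1}{4} + \frac{S}{4}$ ($T{\left(q,S \right)} = \frac{S - -1}{4} = \frac{S + 1}{4} = \frac{1 + S}{4} = \frac{1}{4} + \frac{S}{4}$)
$\left(-50 + T{\left(6,3 \right)}\right)^{2} = \left(-50 + \left(\frac{1}{4} + \frac{1}{4} \cdot 3\right)\right)^{2} = \left(-50 + \left(\frac{1}{4} + \frac{3}{4}\right)\right)^{2} = \left(-50 + 1\right)^{2} = \left(-49\right)^{2} = 2401$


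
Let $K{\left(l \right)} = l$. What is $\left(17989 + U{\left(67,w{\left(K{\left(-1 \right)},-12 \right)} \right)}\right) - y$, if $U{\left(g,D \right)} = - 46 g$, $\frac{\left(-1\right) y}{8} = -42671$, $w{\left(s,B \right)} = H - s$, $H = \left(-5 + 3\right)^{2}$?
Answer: $-326461$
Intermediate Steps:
$H = 4$ ($H = \left(-2\right)^{2} = 4$)
$w{\left(s,B \right)} = 4 - s$
$y = 341368$ ($y = \left(-8\right) \left(-42671\right) = 341368$)
$\left(17989 + U{\left(67,w{\left(K{\left(-1 \right)},-12 \right)} \right)}\right) - y = \left(17989 - 3082\right) - 341368 = 14907 - 341368 = -326461$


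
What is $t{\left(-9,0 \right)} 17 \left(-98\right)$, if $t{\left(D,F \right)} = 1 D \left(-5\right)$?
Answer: $-74970$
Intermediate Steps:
$t{\left(D,F \right)} = - 5 D$ ($t{\left(D,F \right)} = D \left(-5\right) = - 5 D$)
$t{\left(-9,0 \right)} 17 \left(-98\right) = \left(-5\right) \left(-9\right) 17 \left(-98\right) = 45 \cdot 17 \left(-98\right) = 765 \left(-98\right) = -74970$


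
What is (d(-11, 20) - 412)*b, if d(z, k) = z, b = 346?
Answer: -146358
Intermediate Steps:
(d(-11, 20) - 412)*b = (-11 - 412)*346 = -423*346 = -146358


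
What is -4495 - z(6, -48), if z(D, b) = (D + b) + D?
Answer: -4459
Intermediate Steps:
z(D, b) = b + 2*D
-4495 - z(6, -48) = -4495 - (-48 + 2*6) = -4495 - (-48 + 12) = -4495 - 1*(-36) = -4495 + 36 = -4459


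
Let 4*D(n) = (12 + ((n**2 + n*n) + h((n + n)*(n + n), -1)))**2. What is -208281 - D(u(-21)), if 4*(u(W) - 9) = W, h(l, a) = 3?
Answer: -53438961/256 ≈ -2.0875e+5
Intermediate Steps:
u(W) = 9 + W/4
D(n) = (15 + 2*n**2)**2/4 (D(n) = (12 + ((n**2 + n*n) + 3))**2/4 = (12 + ((n**2 + n**2) + 3))**2/4 = (12 + (2*n**2 + 3))**2/4 = (12 + (3 + 2*n**2))**2/4 = (15 + 2*n**2)**2/4)
-208281 - D(u(-21)) = -208281 - (15 + 2*(9 + (1/4)*(-21))**2)**2/4 = -208281 - (15 + 2*(9 - 21/4)**2)**2/4 = -208281 - (15 + 2*(15/4)**2)**2/4 = -208281 - (15 + 2*(225/16))**2/4 = -208281 - (15 + 225/8)**2/4 = -208281 - (345/8)**2/4 = -208281 - 119025/(4*64) = -208281 - 1*119025/256 = -208281 - 119025/256 = -53438961/256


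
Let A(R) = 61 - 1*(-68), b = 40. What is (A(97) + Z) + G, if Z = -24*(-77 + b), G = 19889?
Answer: 20906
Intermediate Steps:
A(R) = 129 (A(R) = 61 + 68 = 129)
Z = 888 (Z = -24*(-77 + 40) = -24*(-37) = 888)
(A(97) + Z) + G = (129 + 888) + 19889 = 1017 + 19889 = 20906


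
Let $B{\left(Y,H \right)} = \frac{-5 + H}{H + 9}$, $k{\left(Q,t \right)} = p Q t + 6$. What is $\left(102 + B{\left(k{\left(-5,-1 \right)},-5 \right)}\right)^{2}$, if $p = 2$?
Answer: $\frac{39601}{4} \approx 9900.3$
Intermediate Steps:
$k{\left(Q,t \right)} = 6 + 2 Q t$ ($k{\left(Q,t \right)} = 2 Q t + 6 = 6 + 2 Q t$)
$B{\left(Y,H \right)} = \frac{-5 + H}{9 + H}$
$\left(102 + B{\left(k{\left(-5,-1 \right)},-5 \right)}\right)^{2} = \left(102 + \frac{-5 - 5}{9 - 5}\right)^{2} = \left(102 + \frac{1}{4} \left(-10\right)\right)^{2} = \left(102 - \frac{5}{2}\right)^{2} = \left(\frac{199}{2}\right)^{2} = \frac{39601}{4}$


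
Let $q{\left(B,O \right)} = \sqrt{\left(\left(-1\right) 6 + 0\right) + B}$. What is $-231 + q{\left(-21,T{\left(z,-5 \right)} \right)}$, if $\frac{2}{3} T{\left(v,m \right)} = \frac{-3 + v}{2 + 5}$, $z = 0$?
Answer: $-231 + 3 i \sqrt{3} \approx -231.0 + 5.1962 i$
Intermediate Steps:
$T{\left(v,m \right)} = - \frac{9}{14} + \frac{3 v}{14}$ ($T{\left(v,m \right)} = \frac{3 \frac{-3 + v}{2 + 5}}{2} = \frac{3 \frac{-3 + v}{7}}{2} = \frac{3 \left(-3 + v\right) \frac{1}{7}}{2} = \frac{3 \left(- \frac{3}{7} + \frac{v}{7}\right)}{2} = - \frac{9}{14} + \frac{3 v}{14}$)
$q{\left(B,O \right)} = \sqrt{-6 + B}$ ($q{\left(B,O \right)} = \sqrt{\left(-6 + 0\right) + B} = \sqrt{-6 + B}$)
$-231 + q{\left(-21,T{\left(z,-5 \right)} \right)} = -231 + \sqrt{-6 - 21} = -231 + \sqrt{-27} = -231 + 3 i \sqrt{3}$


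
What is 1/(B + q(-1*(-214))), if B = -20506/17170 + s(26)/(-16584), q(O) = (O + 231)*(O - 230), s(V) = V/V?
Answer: -142373640/1013870361137 ≈ -0.00014043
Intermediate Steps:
s(V) = 1
q(O) = (-230 + O)*(231 + O) (q(O) = (231 + O)*(-230 + O) = (-230 + O)*(231 + O))
B = -170044337/142373640 (B = -20506/17170 + 1/(-16584) = -20506*1/17170 + 1*(-1/16584) = -10253/8585 - 1/16584 = -170044337/142373640 ≈ -1.1944)
1/(B + q(-1*(-214))) = 1/(-170044337/142373640 + (-53130 - 1*(-214) + (-1*(-214))²)) = 1/(-170044337/142373640 + (-53130 + 214 + 214²)) = 1/(-170044337/142373640 + (-53130 + 214 + 45796)) = 1/(-170044337/142373640 - 7120) = 1/(-1013870361137/142373640) = -142373640/1013870361137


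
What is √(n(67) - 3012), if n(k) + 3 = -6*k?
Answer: I*√3417 ≈ 58.455*I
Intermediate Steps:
n(k) = -3 - 6*k
√(n(67) - 3012) = √((-3 - 6*67) - 3012) = √((-3 - 402) - 3012) = √(-405 - 3012) = √(-3417) = I*√3417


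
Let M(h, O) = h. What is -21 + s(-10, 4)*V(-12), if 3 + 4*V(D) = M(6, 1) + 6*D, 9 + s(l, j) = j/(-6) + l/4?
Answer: 1511/8 ≈ 188.88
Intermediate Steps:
s(l, j) = -9 - j/6 + l/4 (s(l, j) = -9 + (j/(-6) + l/4) = -9 + (j*(-⅙) + l*(¼)) = -9 + (-j/6 + l/4) = -9 - j/6 + l/4)
V(D) = ¾ + 3*D/2 (V(D) = -¾ + (6 + 6*D)/4 = -¾ + (3/2 + 3*D/2) = ¾ + 3*D/2)
-21 + s(-10, 4)*V(-12) = -21 + (-9 - ⅙*4 + (¼)*(-10))*(¾ + (3/2)*(-12)) = -21 + (-9 - ⅔ - 5/2)*(¾ - 18) = -21 - 73/6*(-69/4) = -21 + 1679/8 = 1511/8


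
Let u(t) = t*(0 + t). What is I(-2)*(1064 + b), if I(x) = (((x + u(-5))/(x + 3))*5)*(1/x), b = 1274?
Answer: -134435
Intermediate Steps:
u(t) = t² (u(t) = t*t = t²)
I(x) = 5*(25 + x)/(x*(3 + x)) (I(x) = (((x + (-5)²)/(x + 3))*5)*(1/x) = (((x + 25)/(3 + x))*5)/x = (((25 + x)/(3 + x))*5)/x = (5*(25 + x)/(3 + x))/x = 5*(25 + x)/(x*(3 + x)))
I(-2)*(1064 + b) = (5*(25 - 2)/(-2*(3 - 2)))*(1064 + 1274) = (5*(-½)*23/1)*2338 = (5*(-½)*1*23)*2338 = -115/2*2338 = -134435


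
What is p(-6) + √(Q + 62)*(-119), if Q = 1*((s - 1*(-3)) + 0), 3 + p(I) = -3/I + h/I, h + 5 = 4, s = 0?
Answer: -7/3 - 119*√65 ≈ -961.74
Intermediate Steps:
h = -1 (h = -5 + 4 = -1)
p(I) = -3 - 4/I (p(I) = -3 + (-3/I - 1/I) = -3 - 4/I)
Q = 3 (Q = 1*((0 - 1*(-3)) + 0) = 1*((0 + 3) + 0) = 1*(3 + 0) = 1*3 = 3)
p(-6) + √(Q + 62)*(-119) = (-3 - 4/(-6)) + √(3 + 62)*(-119) = (-3 - 4*(-⅙)) + √65*(-119) = (-3 + ⅔) - 119*√65 = -7/3 - 119*√65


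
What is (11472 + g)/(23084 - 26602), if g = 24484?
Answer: -17978/1759 ≈ -10.221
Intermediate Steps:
(11472 + g)/(23084 - 26602) = (11472 + 24484)/(23084 - 26602) = 35956/(-3518) = 35956*(-1/3518) = -17978/1759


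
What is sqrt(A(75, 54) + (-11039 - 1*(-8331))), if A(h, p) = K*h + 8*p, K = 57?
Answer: sqrt(1999) ≈ 44.710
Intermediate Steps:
A(h, p) = 8*p + 57*h (A(h, p) = 57*h + 8*p = 8*p + 57*h)
sqrt(A(75, 54) + (-11039 - 1*(-8331))) = sqrt((8*54 + 57*75) + (-11039 - 1*(-8331))) = sqrt((432 + 4275) + (-11039 + 8331)) = sqrt(4707 - 2708) = sqrt(1999)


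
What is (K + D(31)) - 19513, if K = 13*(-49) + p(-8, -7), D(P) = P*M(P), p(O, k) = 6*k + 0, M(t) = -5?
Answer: -20347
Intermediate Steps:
p(O, k) = 6*k
D(P) = -5*P (D(P) = P*(-5) = -5*P)
K = -679 (K = 13*(-49) + 6*(-7) = -637 - 42 = -679)
(K + D(31)) - 19513 = (-679 - 5*31) - 19513 = (-679 - 155) - 19513 = -834 - 19513 = -20347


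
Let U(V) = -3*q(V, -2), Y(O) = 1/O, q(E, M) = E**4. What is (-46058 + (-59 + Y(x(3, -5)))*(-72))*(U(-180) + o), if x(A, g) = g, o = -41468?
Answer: 658138901739704/5 ≈ 1.3163e+14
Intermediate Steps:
U(V) = -3*V**4
(-46058 + (-59 + Y(x(3, -5)))*(-72))*(U(-180) + o) = (-46058 + (-59 + 1/(-5))*(-72))*(-3*(-180)**4 - 41468) = (-46058 + (-59 - 1/5)*(-72))*(-3*1049760000 - 41468) = (-46058 - 296/5*(-72))*(-3149280000 - 41468) = (-46058 + 21312/5)*(-3149321468) = -208978/5*(-3149321468) = 658138901739704/5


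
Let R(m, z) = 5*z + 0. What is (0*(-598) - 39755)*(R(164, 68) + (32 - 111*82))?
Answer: 347061150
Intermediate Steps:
R(m, z) = 5*z
(0*(-598) - 39755)*(R(164, 68) + (32 - 111*82)) = (0*(-598) - 39755)*(5*68 + (32 - 111*82)) = (0 - 39755)*(340 + (32 - 9102)) = -39755*(340 - 9070) = -39755*(-8730) = 347061150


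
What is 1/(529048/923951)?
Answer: 923951/529048 ≈ 1.7464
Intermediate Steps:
1/(529048/923951) = 923951/529048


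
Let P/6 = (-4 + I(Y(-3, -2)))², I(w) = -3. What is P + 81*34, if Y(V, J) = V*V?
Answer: 3048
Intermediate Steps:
Y(V, J) = V²
P = 294 (P = 6*(-4 - 3)² = 6*(-7)² = 6*49 = 294)
P + 81*34 = 294 + 81*34 = 294 + 2754 = 3048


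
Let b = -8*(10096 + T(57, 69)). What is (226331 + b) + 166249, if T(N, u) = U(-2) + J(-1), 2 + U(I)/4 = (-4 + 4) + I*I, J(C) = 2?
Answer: 311732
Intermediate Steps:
U(I) = -8 + 4*I² (U(I) = -8 + 4*((-4 + 4) + I*I) = -8 + 4*(0 + I²) = -8 + 4*I²)
T(N, u) = 10 (T(N, u) = (-8 + 4*(-2)²) + 2 = (-8 + 4*4) + 2 = (-8 + 16) + 2 = 8 + 2 = 10)
b = -80848 (b = -8*(10096 + 10) = -8*10106 = -80848)
(226331 + b) + 166249 = (226331 - 80848) + 166249 = 145483 + 166249 = 311732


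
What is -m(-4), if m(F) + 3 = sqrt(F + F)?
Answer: 3 - 2*I*sqrt(2) ≈ 3.0 - 2.8284*I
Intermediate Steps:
m(F) = -3 + sqrt(2)*sqrt(F) (m(F) = -3 + sqrt(F + F) = -3 + sqrt(2*F) = -3 + sqrt(2)*sqrt(F))
-m(-4) = -(-3 + sqrt(2)*sqrt(-4)) = -(-3 + sqrt(2)*(2*I)) = -(-3 + 2*I*sqrt(2)) = 3 - 2*I*sqrt(2)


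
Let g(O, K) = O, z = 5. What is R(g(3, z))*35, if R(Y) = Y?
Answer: 105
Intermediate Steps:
R(g(3, z))*35 = 3*35 = 105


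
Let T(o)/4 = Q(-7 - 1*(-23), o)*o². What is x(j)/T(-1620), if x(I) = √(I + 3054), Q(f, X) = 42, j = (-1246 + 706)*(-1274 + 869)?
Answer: √221754/440899200 ≈ 1.0681e-6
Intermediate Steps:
j = 218700 (j = -540*(-405) = 218700)
T(o) = 168*o² (T(o) = 4*(42*o²) = 168*o²)
x(I) = √(3054 + I)
x(j)/T(-1620) = √(3054 + 218700)/((168*(-1620)²)) = √221754/((168*2624400)) = √221754/440899200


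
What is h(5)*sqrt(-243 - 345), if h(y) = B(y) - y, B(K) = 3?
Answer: -28*I*sqrt(3) ≈ -48.497*I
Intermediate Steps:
h(y) = 3 - y
h(5)*sqrt(-243 - 345) = (3 - 1*5)*sqrt(-243 - 345) = (3 - 5)*sqrt(-588) = -28*I*sqrt(3)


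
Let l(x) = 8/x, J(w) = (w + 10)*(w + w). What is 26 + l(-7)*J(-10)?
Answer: 26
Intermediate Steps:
J(w) = 2*w*(10 + w) (J(w) = (10 + w)*(2*w) = 2*w*(10 + w))
26 + l(-7)*J(-10) = 26 + (8/(-7))*(2*(-10)*(10 - 10)) = 26 + (8*(-1/7))*(2*(-10)*0) = 26 - 8/7*0 = 26 + 0 = 26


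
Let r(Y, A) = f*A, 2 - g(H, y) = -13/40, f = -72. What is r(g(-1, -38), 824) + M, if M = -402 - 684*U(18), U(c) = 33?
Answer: -82302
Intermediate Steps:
g(H, y) = 93/40 (g(H, y) = 2 - (-13)/40 = 2 - 1*(-13/40) = 2 + 13/40 = 93/40)
r(Y, A) = -72*A
M = -22974 (M = -402 - 684*33 = -402 - 22572 = -22974)
r(g(-1, -38), 824) + M = -72*824 - 22974 = -59328 - 22974 = -82302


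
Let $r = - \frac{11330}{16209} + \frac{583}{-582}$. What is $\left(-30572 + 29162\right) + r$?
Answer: $- \frac{4439157829}{3144546} \approx -1411.7$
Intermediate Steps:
$r = - \frac{5347969}{3144546}$ ($r = \left(-11330\right) \frac{1}{16209} + 583 \left(- \frac{1}{582}\right) = - \frac{11330}{16209} - \frac{583}{582} = - \frac{5347969}{3144546} \approx -1.7007$)
$\left(-30572 + 29162\right) + r = \left(-30572 + 29162\right) - \frac{5347969}{3144546} = -1410 - \frac{5347969}{3144546} = - \frac{4439157829}{3144546}$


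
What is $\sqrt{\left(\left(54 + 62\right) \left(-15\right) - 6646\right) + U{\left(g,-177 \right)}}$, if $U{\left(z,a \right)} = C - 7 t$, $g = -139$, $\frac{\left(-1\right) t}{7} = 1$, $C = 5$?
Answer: $2 i \sqrt{2083} \approx 91.28 i$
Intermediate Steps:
$t = -7$ ($t = \left(-7\right) 1 = -7$)
$U{\left(z,a \right)} = 54$ ($U{\left(z,a \right)} = 5 - -49 = 5 + 49 = 54$)
$\sqrt{\left(\left(54 + 62\right) \left(-15\right) - 6646\right) + U{\left(g,-177 \right)}} = \sqrt{\left(\left(54 + 62\right) \left(-15\right) - 6646\right) + 54} = \sqrt{\left(116 \left(-15\right) - 6646\right) + 54} = \sqrt{\left(-1740 - 6646\right) + 54} = \sqrt{-8386 + 54} = \sqrt{-8332} = 2 i \sqrt{2083}$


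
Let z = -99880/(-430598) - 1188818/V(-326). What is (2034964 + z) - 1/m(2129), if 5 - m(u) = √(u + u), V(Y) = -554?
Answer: 514262142933591134/252446904759 + √4258/4233 ≈ 2.0371e+6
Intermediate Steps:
m(u) = 5 - √2*√u (m(u) = 5 - √(u + u) = 5 - √(2*u) = 5 - √2*√u)
z = 127989496671/59637823 (z = -99880/(-430598) - 1188818/(-554) = -99880*(-1/430598) - 1188818*(-1/554) = 49940/215299 + 594409/277 = 127989496671/59637823 ≈ 2146.1)
(2034964 + z) - 1/m(2129) = (2034964 + 127989496671/59637823) - 1/(5 - √2*√2129) = 121488812340043/59637823 - 1/(5 - √4258)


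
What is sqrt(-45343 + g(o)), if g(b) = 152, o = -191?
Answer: I*sqrt(45191) ≈ 212.58*I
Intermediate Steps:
sqrt(-45343 + g(o)) = sqrt(-45343 + 152) = sqrt(-45191) = I*sqrt(45191)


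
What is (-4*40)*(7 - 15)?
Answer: 1280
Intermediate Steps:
(-4*40)*(7 - 15) = -160*(-8) = 1280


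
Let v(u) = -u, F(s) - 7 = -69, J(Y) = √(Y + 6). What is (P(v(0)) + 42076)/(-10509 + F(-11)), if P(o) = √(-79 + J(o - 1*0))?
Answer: -42076/10571 - I*√(79 - √6)/10571 ≈ -3.9803 - 0.00082767*I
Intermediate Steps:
J(Y) = √(6 + Y)
F(s) = -62 (F(s) = 7 - 69 = -62)
P(o) = √(-79 + √(6 + o)) (P(o) = √(-79 + √(6 + (o - 1*0))) = √(-79 + √(6 + (o + 0))) = √(-79 + √(6 + o)))
(P(v(0)) + 42076)/(-10509 + F(-11)) = (√(-79 + √(6 - 1*0)) + 42076)/(-10509 - 62) = (√(-79 + √(6 + 0)) + 42076)/(-10571) = (√(-79 + √6) + 42076)*(-1/10571) = (42076 + √(-79 + √6))*(-1/10571) = -42076/10571 - √(-79 + √6)/10571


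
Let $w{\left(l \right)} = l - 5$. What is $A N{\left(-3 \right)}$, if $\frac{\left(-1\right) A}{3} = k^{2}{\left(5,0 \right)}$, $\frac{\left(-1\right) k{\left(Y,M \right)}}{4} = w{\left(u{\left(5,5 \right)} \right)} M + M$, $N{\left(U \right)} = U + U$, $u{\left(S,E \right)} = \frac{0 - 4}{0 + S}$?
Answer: $0$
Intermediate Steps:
$u{\left(S,E \right)} = - \frac{4}{S}$
$w{\left(l \right)} = -5 + l$ ($w{\left(l \right)} = l - 5 = -5 + l$)
$N{\left(U \right)} = 2 U$
$k{\left(Y,M \right)} = \frac{96 M}{5}$ ($k{\left(Y,M \right)} = - 4 \left(\left(-5 - \frac{4}{5}\right) M + M\right) = - 4 \left(- \frac{29 M}{5} + M\right) = - 4 \left(- \frac{24 M}{5}\right) = \frac{96 M}{5}$)
$A = 0$ ($A = - 3 \left(\frac{96}{5} \cdot 0\right)^{2} = - 3 \cdot 0^{2} = \left(-3\right) 0 = 0$)
$A N{\left(-3 \right)} = 0 \cdot 2 \left(-3\right) = 0 \left(-6\right) = 0$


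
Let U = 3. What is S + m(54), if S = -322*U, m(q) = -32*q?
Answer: -2694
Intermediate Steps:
S = -966 (S = -322*3 = -966)
S + m(54) = -966 - 32*54 = -966 - 1728 = -2694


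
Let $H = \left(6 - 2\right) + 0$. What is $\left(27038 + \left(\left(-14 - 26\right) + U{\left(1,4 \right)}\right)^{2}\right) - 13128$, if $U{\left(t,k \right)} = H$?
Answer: $15206$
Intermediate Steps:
$H = 4$ ($H = 4 + 0 = 4$)
$U{\left(t,k \right)} = 4$
$\left(27038 + \left(\left(-14 - 26\right) + U{\left(1,4 \right)}\right)^{2}\right) - 13128 = \left(27038 + \left(\left(-14 - 26\right) + 4\right)^{2}\right) - 13128 = \left(27038 + \left(-40 + 4\right)^{2}\right) - 13128 = \left(27038 + \left(-36\right)^{2}\right) - 13128 = \left(27038 + 1296\right) - 13128 = 28334 - 13128 = 15206$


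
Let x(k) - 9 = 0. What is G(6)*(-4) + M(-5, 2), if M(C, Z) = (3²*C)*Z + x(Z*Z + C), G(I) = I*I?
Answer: -225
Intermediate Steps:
G(I) = I²
x(k) = 9 (x(k) = 9 + 0 = 9)
M(C, Z) = 9 + 9*C*Z (M(C, Z) = (3²*C)*Z + 9 = (9*C)*Z + 9 = 9*C*Z + 9 = 9 + 9*C*Z)
G(6)*(-4) + M(-5, 2) = 6²*(-4) + (9 + 9*(-5)*2) = 36*(-4) + (9 - 90) = -144 - 81 = -225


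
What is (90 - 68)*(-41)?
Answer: -902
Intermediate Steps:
(90 - 68)*(-41) = 22*(-41) = -902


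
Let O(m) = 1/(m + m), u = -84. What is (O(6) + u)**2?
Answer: 1014049/144 ≈ 7042.0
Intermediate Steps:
O(m) = 1/(2*m)
(O(6) + u)**2 = ((1/2)/6 - 84)**2 = ((1/2)*(1/6) - 84)**2 = (1/12 - 84)**2 = (-1007/12)**2 = 1014049/144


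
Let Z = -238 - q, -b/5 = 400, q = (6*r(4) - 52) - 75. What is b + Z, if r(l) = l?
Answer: -2135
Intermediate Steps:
q = -103 (q = (6*4 - 52) - 75 = (24 - 52) - 75 = -28 - 75 = -103)
b = -2000 (b = -5*400 = -2000)
Z = -135 (Z = -238 - 1*(-103) = -238 + 103 = -135)
b + Z = -2000 - 135 = -2135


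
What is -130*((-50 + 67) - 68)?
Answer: 6630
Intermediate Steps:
-130*((-50 + 67) - 68) = -130*(17 - 68) = -130*(-51) = 6630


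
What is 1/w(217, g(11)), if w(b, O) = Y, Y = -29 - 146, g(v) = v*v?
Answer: -1/175 ≈ -0.0057143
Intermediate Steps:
g(v) = v**2
Y = -175
w(b, O) = -175
1/w(217, g(11)) = 1/(-175) = -1/175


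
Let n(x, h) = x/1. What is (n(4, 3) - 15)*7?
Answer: -77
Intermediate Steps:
n(x, h) = x (n(x, h) = x*1 = x)
(n(4, 3) - 15)*7 = (4 - 15)*7 = -11*7 = -77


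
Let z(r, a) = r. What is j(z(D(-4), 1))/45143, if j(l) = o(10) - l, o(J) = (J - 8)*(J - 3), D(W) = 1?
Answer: 13/45143 ≈ 0.00028797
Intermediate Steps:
o(J) = (-8 + J)*(-3 + J)
j(l) = 14 - l (j(l) = (24 + 10² - 11*10) - l = (24 + 100 - 110) - l = 14 - l)
j(z(D(-4), 1))/45143 = (14 - 1*1)/45143 = (14 - 1)*(1/45143) = 13*(1/45143) = 13/45143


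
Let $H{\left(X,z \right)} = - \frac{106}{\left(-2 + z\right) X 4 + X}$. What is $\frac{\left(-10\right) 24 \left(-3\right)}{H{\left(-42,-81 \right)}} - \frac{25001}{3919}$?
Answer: $- \frac{19614822733}{207707} \approx -94435.0$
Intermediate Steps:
$H{\left(X,z \right)} = - \frac{106}{X + 4 X \left(-2 + z\right)}$ ($H{\left(X,z \right)} = - \frac{106}{X \left(-2 + z\right) 4 + X} = - \frac{106}{4 X \left(-2 + z\right) + X} = - \frac{106}{X + 4 X \left(-2 + z\right)}$)
$\frac{\left(-10\right) 24 \left(-3\right)}{H{\left(-42,-81 \right)}} - \frac{25001}{3919} = \frac{\left(-10\right) 24 \left(-3\right)}{\left(-106\right) \frac{1}{-42} \frac{1}{-7 + 4 \left(-81\right)}} - \frac{25001}{3919} = \frac{\left(-240\right) \left(-3\right)}{\left(-106\right) \left(- \frac{1}{42}\right) \frac{1}{-7 - 324}} - \frac{25001}{3919} = \frac{720}{\left(-106\right) \left(- \frac{1}{42}\right) \frac{1}{-331}} - \frac{25001}{3919} = \frac{720}{\left(-106\right) \left(- \frac{1}{42}\right) \left(- \frac{1}{331}\right)} - \frac{25001}{3919} = \frac{720}{- \frac{53}{6951}} - \frac{25001}{3919} = 720 \left(- \frac{6951}{53}\right) - \frac{25001}{3919} = - \frac{5004720}{53} - \frac{25001}{3919} = - \frac{19614822733}{207707}$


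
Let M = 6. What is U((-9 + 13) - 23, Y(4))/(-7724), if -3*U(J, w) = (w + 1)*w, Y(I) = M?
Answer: 7/3862 ≈ 0.0018125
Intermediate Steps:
Y(I) = 6
U(J, w) = -w*(1 + w)/3 (U(J, w) = -(w + 1)*w/3 = -(1 + w)*w/3 = -w*(1 + w)/3)
U((-9 + 13) - 23, Y(4))/(-7724) = -⅓*6*(1 + 6)/(-7724) = -⅓*6*7*(-1/7724) = -14*(-1/7724) = 7/3862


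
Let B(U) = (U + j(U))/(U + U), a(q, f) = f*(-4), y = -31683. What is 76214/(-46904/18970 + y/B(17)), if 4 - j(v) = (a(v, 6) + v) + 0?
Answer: -2010820/1015111 ≈ -1.9809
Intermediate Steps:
a(q, f) = -4*f
j(v) = 28 - v (j(v) = 4 - ((-4*6 + v) + 0) = 4 - ((-24 + v) + 0) = 4 - (-24 + v) = 4 + (24 - v) = 28 - v)
B(U) = 14/U (B(U) = (U + (28 - U))/(U + U) = 28/((2*U)) = 28*(1/(2*U)) = 14/U)
76214/(-46904/18970 + y/B(17)) = 76214/(-46904/18970 - 31683/(14/17)) = 76214/(-46904*1/18970 - 31683/(14*(1/17))) = 76214/(-23452/9485 - 31683/14/17) = 76214/(-23452/9485 - 31683*17/14) = 76214/(-23452/9485 - 538611/14) = 76214/(-729864809/18970) = 76214*(-18970/729864809) = -2010820/1015111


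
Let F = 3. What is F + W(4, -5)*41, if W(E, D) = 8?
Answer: 331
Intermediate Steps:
F + W(4, -5)*41 = 3 + 8*41 = 3 + 328 = 331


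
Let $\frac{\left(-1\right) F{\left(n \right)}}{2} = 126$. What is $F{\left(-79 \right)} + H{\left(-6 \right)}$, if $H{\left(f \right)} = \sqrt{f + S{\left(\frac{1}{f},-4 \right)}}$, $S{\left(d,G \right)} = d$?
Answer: $-252 + \frac{i \sqrt{222}}{6} \approx -252.0 + 2.4833 i$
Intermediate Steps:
$H{\left(f \right)} = \sqrt{f + \frac{1}{f}}$
$F{\left(n \right)} = -252$ ($F{\left(n \right)} = \left(-2\right) 126 = -252$)
$F{\left(-79 \right)} + H{\left(-6 \right)} = -252 + \sqrt{-6 + \frac{1}{-6}} = -252 + \sqrt{-6 - \frac{1}{6}} = -252 + \sqrt{- \frac{37}{6}} = -252 + \frac{i \sqrt{222}}{6}$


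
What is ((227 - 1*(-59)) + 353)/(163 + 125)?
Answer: 71/32 ≈ 2.2188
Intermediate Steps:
((227 - 1*(-59)) + 353)/(163 + 125) = ((227 + 59) + 353)/288 = (286 + 353)*(1/288) = 639*(1/288) = 71/32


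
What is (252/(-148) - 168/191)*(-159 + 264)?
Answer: -1916145/7067 ≈ -271.14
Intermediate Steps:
(252/(-148) - 168/191)*(-159 + 264) = (252*(-1/148) - 168*1/191)*105 = (-63/37 - 168/191)*105 = -18249/7067*105 = -1916145/7067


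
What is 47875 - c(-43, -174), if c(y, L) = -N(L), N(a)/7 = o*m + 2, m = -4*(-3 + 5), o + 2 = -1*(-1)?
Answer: 47945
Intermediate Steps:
o = -1 (o = -2 - 1*(-1) = -2 + 1 = -1)
m = -8 (m = -4*2 = -8)
N(a) = 70 (N(a) = 7*(-1*(-8) + 2) = 7*(8 + 2) = 7*10 = 70)
c(y, L) = -70 (c(y, L) = -1*70 = -70)
47875 - c(-43, -174) = 47875 - 1*(-70) = 47875 + 70 = 47945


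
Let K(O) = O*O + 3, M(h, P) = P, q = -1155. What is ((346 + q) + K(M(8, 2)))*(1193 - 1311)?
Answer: 94636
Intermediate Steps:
K(O) = 3 + O² (K(O) = O² + 3 = 3 + O²)
((346 + q) + K(M(8, 2)))*(1193 - 1311) = ((346 - 1155) + (3 + 2²))*(1193 - 1311) = (-809 + (3 + 4))*(-118) = (-809 + 7)*(-118) = -802*(-118) = 94636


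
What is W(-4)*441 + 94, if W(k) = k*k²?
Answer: -28130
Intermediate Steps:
W(k) = k³
W(-4)*441 + 94 = (-4)³*441 + 94 = -64*441 + 94 = -28224 + 94 = -28130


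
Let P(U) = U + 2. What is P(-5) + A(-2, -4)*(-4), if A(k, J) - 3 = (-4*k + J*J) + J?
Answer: -95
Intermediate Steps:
A(k, J) = 3 + J + J**2 - 4*k (A(k, J) = 3 + ((-4*k + J*J) + J) = 3 + ((-4*k + J**2) + J) = 3 + ((J**2 - 4*k) + J) = 3 + (J + J**2 - 4*k) = 3 + J + J**2 - 4*k)
P(U) = 2 + U
P(-5) + A(-2, -4)*(-4) = (2 - 5) + (3 - 4 + (-4)**2 - 4*(-2))*(-4) = -3 + (3 - 4 + 16 + 8)*(-4) = -3 + 23*(-4) = -3 - 92 = -95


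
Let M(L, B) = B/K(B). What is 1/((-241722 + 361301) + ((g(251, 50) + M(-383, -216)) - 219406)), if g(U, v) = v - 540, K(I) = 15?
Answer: -5/501657 ≈ -9.9670e-6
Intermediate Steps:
g(U, v) = -540 + v
M(L, B) = B/15
1/((-241722 + 361301) + ((g(251, 50) + M(-383, -216)) - 219406)) = 1/((-241722 + 361301) + (((-540 + 50) + (1/15)*(-216)) - 219406)) = 1/(119579 + ((-490 - 72/5) - 219406)) = 1/(119579 + (-2522/5 - 219406)) = 1/(119579 - 1099552/5) = 1/(-501657/5) = -5/501657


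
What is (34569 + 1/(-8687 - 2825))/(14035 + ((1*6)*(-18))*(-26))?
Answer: 397958327/193896616 ≈ 2.0524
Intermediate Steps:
(34569 + 1/(-8687 - 2825))/(14035 + ((1*6)*(-18))*(-26)) = (34569 + 1/(-11512))/(14035 + (6*(-18))*(-26)) = (34569 - 1/11512)/(14035 - 108*(-26)) = 397958327/(11512*(14035 + 2808)) = (397958327/11512)/16843 = (397958327/11512)*(1/16843) = 397958327/193896616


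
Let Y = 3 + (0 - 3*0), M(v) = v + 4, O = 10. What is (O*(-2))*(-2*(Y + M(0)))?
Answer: 280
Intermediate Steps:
M(v) = 4 + v
Y = 3 (Y = 3 + (0 + 0) = 3 + 0 = 3)
(O*(-2))*(-2*(Y + M(0))) = (10*(-2))*(-2*(3 + (4 + 0))) = -(-40)*(3 + 4) = -(-40)*7 = -20*(-14) = 280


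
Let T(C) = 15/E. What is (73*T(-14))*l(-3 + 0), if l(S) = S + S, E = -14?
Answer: 3285/7 ≈ 469.29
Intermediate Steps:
T(C) = -15/14 (T(C) = 15/(-14) = 15*(-1/14) = -15/14)
l(S) = 2*S
(73*T(-14))*l(-3 + 0) = (73*(-15/14))*(2*(-3 + 0)) = -1095*(-3)/7 = -1095/14*(-6) = 3285/7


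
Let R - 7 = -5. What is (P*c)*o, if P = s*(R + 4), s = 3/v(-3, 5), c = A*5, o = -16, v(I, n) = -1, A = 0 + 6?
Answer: 8640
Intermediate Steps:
A = 6
R = 2 (R = 7 - 5 = 2)
c = 30 (c = 6*5 = 30)
s = -3 (s = 3/(-1) = 3*(-1) = -3)
P = -18 (P = -3*(2 + 4) = -3*6 = -18)
(P*c)*o = -18*30*(-16) = -540*(-16) = 8640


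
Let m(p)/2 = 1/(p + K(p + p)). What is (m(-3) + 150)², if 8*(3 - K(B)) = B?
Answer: 209764/9 ≈ 23307.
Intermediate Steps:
K(B) = 3 - B/8
m(p) = 2/(3 + 3*p/4) (m(p) = 2/(p + (3 - (p + p)/8)) = 2/(p + (3 - p/4)) = 2/(3 + 3*p/4))
(m(-3) + 150)² = (8/(3*(4 - 3)) + 150)² = ((8/3)/1 + 150)² = ((8/3)*1 + 150)² = (8/3 + 150)² = (458/3)² = 209764/9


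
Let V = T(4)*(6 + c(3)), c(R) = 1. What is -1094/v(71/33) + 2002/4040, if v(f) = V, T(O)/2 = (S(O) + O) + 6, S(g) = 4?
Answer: -503421/98980 ≈ -5.0861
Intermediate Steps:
T(O) = 20 + 2*O (T(O) = 2*((4 + O) + 6) = 2*(10 + O) = 20 + 2*O)
V = 196 (V = (20 + 2*4)*(6 + 1) = (20 + 8)*7 = 28*7 = 196)
v(f) = 196
-1094/v(71/33) + 2002/4040 = -1094/196 + 2002/4040 = -1094*1/196 + 2002*(1/4040) = -547/98 + 1001/2020 = -503421/98980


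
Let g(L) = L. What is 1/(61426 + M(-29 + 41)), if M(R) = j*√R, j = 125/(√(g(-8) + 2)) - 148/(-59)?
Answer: 177/(10872402 + √3*(888 - 7375*I*√6)) ≈ 1.6277e-5 + 4.6838e-8*I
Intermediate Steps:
j = 148/59 - 125*I*√6/6 (j = 125/(√(-8 + 2)) - 148/(-59) = 125/(√(-6)) - 148*(-1/59) = 125/((I*√6)) + 148/59 = 125*(-I*√6/6) + 148/59 = -125*I*√6/6 + 148/59 = 148/59 - 125*I*√6/6 ≈ 2.5085 - 51.031*I)
M(R) = √R*(148/59 - 125*I*√6/6) (M(R) = (148/59 - 125*I*√6/6)*√R = √R*(148/59 - 125*I*√6/6))
1/(61426 + M(-29 + 41)) = 1/(61426 + √(-29 + 41)*(888 - 7375*I*√6)/354) = 1/(61426 + √12*(888 - 7375*I*√6)/354) = 1/(61426 + (2*√3)*(888 - 7375*I*√6)/354) = 1/(61426 + √3*(888 - 7375*I*√6)/177)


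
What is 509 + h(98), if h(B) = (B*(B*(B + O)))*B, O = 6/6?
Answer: 93178517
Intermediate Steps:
O = 1 (O = 6*(1/6) = 1)
h(B) = B**3*(1 + B) (h(B) = (B*(B*(B + 1)))*B = (B*(B*(1 + B)))*B = (B**2*(1 + B))*B = B**3*(1 + B))
509 + h(98) = 509 + 98**3*(1 + 98) = 509 + 941192*99 = 509 + 93178008 = 93178517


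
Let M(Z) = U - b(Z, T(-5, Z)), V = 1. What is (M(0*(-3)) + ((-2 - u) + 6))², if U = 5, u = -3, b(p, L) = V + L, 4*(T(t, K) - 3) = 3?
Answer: 841/16 ≈ 52.563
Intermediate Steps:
T(t, K) = 15/4 (T(t, K) = 3 + (¼)*3 = 3 + ¾ = 15/4)
b(p, L) = 1 + L
M(Z) = ¼ (M(Z) = 5 - (1 + 15/4) = 5 - 1*19/4 = 5 - 19/4 = ¼)
(M(0*(-3)) + ((-2 - u) + 6))² = (¼ + ((-2 - 1*(-3)) + 6))² = (¼ + ((-2 + 3) + 6))² = (¼ + (1 + 6))² = (¼ + 7)² = (29/4)² = 841/16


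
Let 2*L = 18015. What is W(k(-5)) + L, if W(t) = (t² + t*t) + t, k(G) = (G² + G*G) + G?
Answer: 26205/2 ≈ 13103.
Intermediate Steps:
L = 18015/2 (L = (½)*18015 = 18015/2 ≈ 9007.5)
k(G) = G + 2*G² (k(G) = (G² + G²) + G = 2*G² + G = G + 2*G²)
W(t) = t + 2*t² (W(t) = (t² + t²) + t = 2*t² + t = t + 2*t²)
W(k(-5)) + L = (-5*(1 + 2*(-5)))*(1 + 2*(-5*(1 + 2*(-5)))) + 18015/2 = (-5*(1 - 10))*(1 + 2*(-5*(1 - 10))) + 18015/2 = (-5*(-9))*(1 + 2*(-5*(-9))) + 18015/2 = 45*(1 + 2*45) + 18015/2 = 45*(1 + 90) + 18015/2 = 45*91 + 18015/2 = 4095 + 18015/2 = 26205/2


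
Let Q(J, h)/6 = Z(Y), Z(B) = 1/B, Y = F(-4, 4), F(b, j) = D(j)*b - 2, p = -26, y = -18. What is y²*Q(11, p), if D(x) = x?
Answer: -108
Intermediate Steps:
F(b, j) = -2 + b*j (F(b, j) = j*b - 2 = b*j - 2 = -2 + b*j)
Y = -18 (Y = -2 - 4*4 = -2 - 16 = -18)
Q(J, h) = -⅓ (Q(J, h) = 6/(-18) = 6*(-1/18) = -⅓)
y²*Q(11, p) = (-18)²*(-⅓) = 324*(-⅓) = -108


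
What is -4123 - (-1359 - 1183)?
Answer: -1581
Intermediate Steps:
-4123 - (-1359 - 1183) = -4123 - 1*(-2542) = -4123 + 2542 = -1581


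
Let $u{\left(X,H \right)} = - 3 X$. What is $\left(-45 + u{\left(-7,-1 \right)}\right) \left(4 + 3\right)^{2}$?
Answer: $-1176$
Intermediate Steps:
$\left(-45 + u{\left(-7,-1 \right)}\right) \left(4 + 3\right)^{2} = \left(-45 - -21\right) \left(4 + 3\right)^{2} = \left(-45 + 21\right) 7^{2} = \left(-24\right) 49 = -1176$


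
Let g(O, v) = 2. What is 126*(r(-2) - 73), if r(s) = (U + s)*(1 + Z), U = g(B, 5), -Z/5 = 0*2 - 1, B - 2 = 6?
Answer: -9198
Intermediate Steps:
B = 8 (B = 2 + 6 = 8)
Z = 5 (Z = -5*(0*2 - 1) = -5*(0 - 1) = -5*(-1) = 5)
U = 2
r(s) = 12 + 6*s (r(s) = (2 + s)*(1 + 5) = (2 + s)*6 = 12 + 6*s)
126*(r(-2) - 73) = 126*((12 + 6*(-2)) - 73) = 126*((12 - 12) - 73) = 126*(0 - 73) = 126*(-73) = -9198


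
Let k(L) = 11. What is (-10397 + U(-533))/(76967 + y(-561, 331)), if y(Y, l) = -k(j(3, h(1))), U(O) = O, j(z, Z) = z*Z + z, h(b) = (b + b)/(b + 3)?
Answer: -5465/38478 ≈ -0.14203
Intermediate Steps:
h(b) = 2*b/(3 + b) (h(b) = (2*b)/(3 + b) = 2*b/(3 + b))
j(z, Z) = z + Z*z (j(z, Z) = Z*z + z = z + Z*z)
y(Y, l) = -11 (y(Y, l) = -1*11 = -11)
(-10397 + U(-533))/(76967 + y(-561, 331)) = (-10397 - 533)/(76967 - 11) = -10930/76956 = -10930*1/76956 = -5465/38478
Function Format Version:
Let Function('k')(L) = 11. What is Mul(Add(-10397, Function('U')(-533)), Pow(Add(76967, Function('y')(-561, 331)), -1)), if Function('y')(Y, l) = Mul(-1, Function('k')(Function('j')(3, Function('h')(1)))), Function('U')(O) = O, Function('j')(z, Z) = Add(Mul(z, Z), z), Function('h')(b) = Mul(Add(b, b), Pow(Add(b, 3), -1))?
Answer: Rational(-5465, 38478) ≈ -0.14203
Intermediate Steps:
Function('h')(b) = Mul(2, b, Pow(Add(3, b), -1)) (Function('h')(b) = Mul(Mul(2, b), Pow(Add(3, b), -1)) = Mul(2, b, Pow(Add(3, b), -1)))
Function('j')(z, Z) = Add(z, Mul(Z, z)) (Function('j')(z, Z) = Add(Mul(Z, z), z) = Add(z, Mul(Z, z)))
Function('y')(Y, l) = -11 (Function('y')(Y, l) = Mul(-1, 11) = -11)
Mul(Add(-10397, Function('U')(-533)), Pow(Add(76967, Function('y')(-561, 331)), -1)) = Mul(Add(-10397, -533), Pow(Add(76967, -11), -1)) = Mul(-10930, Pow(76956, -1)) = Mul(-10930, Rational(1, 76956)) = Rational(-5465, 38478)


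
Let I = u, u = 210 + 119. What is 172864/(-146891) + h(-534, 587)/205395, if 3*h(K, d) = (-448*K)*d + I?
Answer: 20521315390243/90512030835 ≈ 226.72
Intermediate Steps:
u = 329
I = 329
h(K, d) = 329/3 - 448*K*d/3 (h(K, d) = ((-448*K)*d + 329)/3 = (-448*K*d + 329)/3 = (329 - 448*K*d)/3 = 329/3 - 448*K*d/3)
172864/(-146891) + h(-534, 587)/205395 = 172864/(-146891) + (329/3 - 448/3*(-534)*587)/205395 = 172864*(-1/146891) + (329/3 + 46809728)*(1/205395) = -172864/146891 + (140429513/3)*(1/205395) = -172864/146891 + 140429513/616185 = 20521315390243/90512030835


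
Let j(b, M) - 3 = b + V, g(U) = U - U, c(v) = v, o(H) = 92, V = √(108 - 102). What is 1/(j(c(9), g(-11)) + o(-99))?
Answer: 52/5405 - √6/10810 ≈ 0.0093941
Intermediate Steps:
V = √6 ≈ 2.4495
g(U) = 0
j(b, M) = 3 + b + √6 (j(b, M) = 3 + (b + √6) = 3 + b + √6)
1/(j(c(9), g(-11)) + o(-99)) = 1/((3 + 9 + √6) + 92) = 1/((12 + √6) + 92) = 1/(104 + √6)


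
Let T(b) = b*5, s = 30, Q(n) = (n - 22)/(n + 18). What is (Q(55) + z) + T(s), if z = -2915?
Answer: -201812/73 ≈ -2764.5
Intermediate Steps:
Q(n) = (-22 + n)/(18 + n)
T(b) = 5*b
(Q(55) + z) + T(s) = ((-22 + 55)/(18 + 55) - 2915) + 5*30 = (33/73 - 2915) + 150 = -212762/73 + 150 = -201812/73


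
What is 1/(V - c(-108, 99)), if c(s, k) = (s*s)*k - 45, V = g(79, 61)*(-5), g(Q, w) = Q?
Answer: -1/1155086 ≈ -8.6574e-7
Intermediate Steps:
V = -395 (V = 79*(-5) = -395)
c(s, k) = -45 + k*s² (c(s, k) = s²*k - 45 = k*s² - 45 = -45 + k*s²)
1/(V - c(-108, 99)) = 1/(-395 - (-45 + 99*(-108)²)) = 1/(-395 - (-45 + 99*11664)) = 1/(-395 - (-45 + 1154736)) = 1/(-395 - 1*1154691) = 1/(-395 - 1154691) = 1/(-1155086) = -1/1155086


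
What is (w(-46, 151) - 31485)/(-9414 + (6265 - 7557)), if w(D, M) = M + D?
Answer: 15690/5353 ≈ 2.9311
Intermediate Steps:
w(D, M) = D + M
(w(-46, 151) - 31485)/(-9414 + (6265 - 7557)) = ((-46 + 151) - 31485)/(-9414 + (6265 - 7557)) = (105 - 31485)/(-9414 - 1292) = -31380/(-10706) = -31380*(-1/10706) = 15690/5353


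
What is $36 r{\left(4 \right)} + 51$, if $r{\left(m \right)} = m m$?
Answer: $627$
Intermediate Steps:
$r{\left(m \right)} = m^{2}$
$36 r{\left(4 \right)} + 51 = 36 \cdot 4^{2} + 51 = 36 \cdot 16 + 51 = 576 + 51 = 627$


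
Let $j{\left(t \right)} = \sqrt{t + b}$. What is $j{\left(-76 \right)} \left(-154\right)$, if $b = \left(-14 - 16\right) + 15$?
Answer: $- 154 i \sqrt{91} \approx - 1469.1 i$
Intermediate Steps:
$b = -15$ ($b = -30 + 15 = -15$)
$j{\left(t \right)} = \sqrt{-15 + t}$ ($j{\left(t \right)} = \sqrt{t - 15} = \sqrt{-15 + t}$)
$j{\left(-76 \right)} \left(-154\right) = \sqrt{-15 - 76} \left(-154\right) = \sqrt{-91} \left(-154\right) = i \sqrt{91} \left(-154\right) = - 154 i \sqrt{91}$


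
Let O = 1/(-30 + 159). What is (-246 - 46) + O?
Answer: -37667/129 ≈ -291.99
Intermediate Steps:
O = 1/129 ≈ 0.0077519
(-246 - 46) + O = (-246 - 46) + 1/129 = -292 + 1/129 = -37667/129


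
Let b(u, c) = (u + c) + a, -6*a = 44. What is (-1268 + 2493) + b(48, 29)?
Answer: 3884/3 ≈ 1294.7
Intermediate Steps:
a = -22/3 (a = -⅙*44 = -22/3 ≈ -7.3333)
b(u, c) = -22/3 + c + u (b(u, c) = (u + c) - 22/3 = (c + u) - 22/3 = -22/3 + c + u)
(-1268 + 2493) + b(48, 29) = (-1268 + 2493) + (-22/3 + 29 + 48) = 1225 + 209/3 = 3884/3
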